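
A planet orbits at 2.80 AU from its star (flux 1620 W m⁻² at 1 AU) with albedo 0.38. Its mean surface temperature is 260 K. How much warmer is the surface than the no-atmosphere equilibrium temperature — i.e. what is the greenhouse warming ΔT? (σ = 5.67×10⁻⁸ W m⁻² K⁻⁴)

ΔT ≈ 105.8 K

S = 1620/2.80² = 206.6 W m⁻².
T_eq = [S(1−A)/(4σ)]^(1/4) = [206.6×0.62/(4×5.67×10⁻⁸)]^(1/4) = 154.2 K.
ΔT = T_surf − T_eq = 260 − 154.2.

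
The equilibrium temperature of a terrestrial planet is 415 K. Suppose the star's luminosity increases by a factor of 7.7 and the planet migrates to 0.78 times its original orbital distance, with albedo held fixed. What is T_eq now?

T_eq ≈ 783 K

T_eq ∝ L^(1/4) · d^(−1/2).
T′ = 415 × 7.7^(1/4) / 0.78^(1/2) = 783 K.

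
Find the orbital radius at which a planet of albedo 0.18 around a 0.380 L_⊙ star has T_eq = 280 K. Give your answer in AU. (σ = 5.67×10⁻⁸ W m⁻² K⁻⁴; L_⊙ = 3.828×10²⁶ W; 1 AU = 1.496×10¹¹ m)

L = 0.380 × 3.828×10²⁶ = 1.45×10²⁶ W.
From T_eq⁴ = L(1−A)/(16πσd²): d = √[L(1−A)/(16πσT_eq⁴)].
d = √[1.45×10²⁶ × 0.82 / (16π × 5.67×10⁻⁸ × (280)⁴)] = 8.25×10¹⁰ m = 0.552 AU.

d ≈ 0.552 AU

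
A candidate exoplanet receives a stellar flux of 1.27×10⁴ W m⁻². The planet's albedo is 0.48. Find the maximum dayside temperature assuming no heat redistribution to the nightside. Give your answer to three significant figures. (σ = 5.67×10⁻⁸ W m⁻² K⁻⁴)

With no redistribution each surface element balances locally: S(1−A) = σT⁴.
T = [1.27×10⁴ × 0.52 / 5.67×10⁻⁸]^(1/4) = (1.16×10¹¹)^(1/4) = 584 K.

T_ss ≈ 584 K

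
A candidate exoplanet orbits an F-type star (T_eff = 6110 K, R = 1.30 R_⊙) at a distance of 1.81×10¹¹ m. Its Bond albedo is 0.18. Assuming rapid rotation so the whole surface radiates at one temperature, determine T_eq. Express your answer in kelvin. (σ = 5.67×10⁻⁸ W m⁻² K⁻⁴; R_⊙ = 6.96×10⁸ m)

R_⋆ = 1.30 × 6.96×10⁸ = 9.05×10⁸ m.
L = 4πR_⋆²σT_⋆⁴ = 4π(9.05×10⁸)² × 5.67×10⁻⁸ × (6110)⁴ = 8.13×10²⁶ W.
S = L/(4πd²) = 1970 W m⁻².
Energy balance: absorbed = emitted ⇒ πR²·S(1−A) = 4πR²·σT_eq⁴, so T_eq⁴ = S(1−A)/(4σ).
T_eq = [1970 × 0.82 / (4 × 5.67×10⁻⁸)]^(1/4) = (7.14×10⁹)^(1/4) = 291 K.

T_eq ≈ 291 K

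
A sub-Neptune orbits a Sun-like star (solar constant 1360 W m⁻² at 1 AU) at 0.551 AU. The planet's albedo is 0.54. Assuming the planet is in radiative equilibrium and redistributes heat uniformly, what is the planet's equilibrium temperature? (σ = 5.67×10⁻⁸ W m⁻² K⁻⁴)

T_eq ≈ 309 K

Flux at 0.551 AU: S = 1360/0.551² = 4480 W m⁻².
Energy balance: absorbed = emitted ⇒ πR²·S(1−A) = 4πR²·σT_eq⁴, so T_eq⁴ = S(1−A)/(4σ).
T_eq = [4480 × 0.46 / (4 × 5.67×10⁻⁸)]^(1/4) = (9.09×10⁹)^(1/4) = 309 K.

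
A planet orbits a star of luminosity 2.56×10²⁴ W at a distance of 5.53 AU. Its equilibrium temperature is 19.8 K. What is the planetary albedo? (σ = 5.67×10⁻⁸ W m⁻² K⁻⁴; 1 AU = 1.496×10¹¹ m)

A ≈ 0.88

d = 5.53 AU = 8.27×10¹¹ m.
Flux: S = L/(4πd²) = 2.56×10²⁴/(4π×(8.27×10¹¹)²) = 0.298 W m⁻².
From T_eq⁴ = S(1−A)/(4σ): 1−A = 4σT_eq⁴/S.
1−A = 4 × 5.67×10⁻⁸ × (19.8)⁴ / 0.298 = 0.117.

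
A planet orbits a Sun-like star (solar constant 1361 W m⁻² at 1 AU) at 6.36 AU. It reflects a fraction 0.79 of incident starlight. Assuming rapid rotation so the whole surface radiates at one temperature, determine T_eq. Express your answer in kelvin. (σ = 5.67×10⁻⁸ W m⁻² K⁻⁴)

T_eq ≈ 74.7 K

Flux at 6.36 AU: S = 1361/6.36² = 33.6 W m⁻².
Energy balance: absorbed = emitted ⇒ πR²·S(1−A) = 4πR²·σT_eq⁴, so T_eq⁴ = S(1−A)/(4σ).
T_eq = [33.6 × 0.21 / (4 × 5.67×10⁻⁸)]^(1/4) = (3.12×10⁷)^(1/4) = 74.7 K.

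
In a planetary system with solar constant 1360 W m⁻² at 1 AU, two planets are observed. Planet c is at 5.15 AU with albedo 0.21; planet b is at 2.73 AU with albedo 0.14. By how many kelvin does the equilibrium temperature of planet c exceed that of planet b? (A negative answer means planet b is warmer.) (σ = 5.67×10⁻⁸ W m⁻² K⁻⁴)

T_eq = [S₀(1−A)/(4σd²)]^(1/4), so T ∝ (1−A)^(1/4) / √d.
T₁ = [1360×0.79/(4×5.67×10⁻⁸×5.15²)]^(1/4) = 115.61 K.
T₂ = [1360×0.86/(4×5.67×10⁻⁸×2.73²)]^(1/4) = 162.19 K.

ΔT ≈ -46.6 K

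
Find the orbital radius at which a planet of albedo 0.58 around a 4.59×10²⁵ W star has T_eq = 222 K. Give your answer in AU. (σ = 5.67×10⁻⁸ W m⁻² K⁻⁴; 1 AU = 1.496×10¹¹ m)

From T_eq⁴ = L(1−A)/(16πσd²): d = √[L(1−A)/(16πσT_eq⁴)].
d = √[4.59×10²⁵ × 0.42 / (16π × 5.67×10⁻⁸ × (222)⁴)] = 5.28×10¹⁰ m = 0.353 AU.

d ≈ 0.353 AU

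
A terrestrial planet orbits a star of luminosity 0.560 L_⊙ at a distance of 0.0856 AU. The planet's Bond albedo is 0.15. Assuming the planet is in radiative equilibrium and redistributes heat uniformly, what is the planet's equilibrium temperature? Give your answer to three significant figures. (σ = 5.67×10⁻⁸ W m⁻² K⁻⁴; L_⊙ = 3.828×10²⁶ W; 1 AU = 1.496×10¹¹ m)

T_eq ≈ 790 K

d = 0.0856 AU = 1.28×10¹⁰ m.
L = 0.560 × 3.828×10²⁶ = 2.14×10²⁶ W.
Flux: S = L/(4πd²) = 2.14×10²⁶/(4π×(1.28×10¹⁰)²) = 1.04×10⁵ W m⁻².
Energy balance: absorbed = emitted ⇒ πR²·S(1−A) = 4πR²·σT_eq⁴, so T_eq⁴ = S(1−A)/(4σ).
T_eq = [1.04×10⁵ × 0.85 / (4 × 5.67×10⁻⁸)]^(1/4) = (3.90×10¹¹)^(1/4) = 790 K.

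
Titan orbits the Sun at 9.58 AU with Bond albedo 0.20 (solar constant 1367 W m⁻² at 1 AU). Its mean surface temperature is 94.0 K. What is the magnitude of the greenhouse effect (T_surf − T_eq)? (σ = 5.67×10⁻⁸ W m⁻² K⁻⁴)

ΔT ≈ 8.9 K

S = 1367/9.58² = 14.89 W m⁻².
T_eq = [S(1−A)/(4σ)]^(1/4) = [14.89×0.80/(4×5.67×10⁻⁸)]^(1/4) = 85.1 K.
ΔT = T_surf − T_eq = 94 − 85.1.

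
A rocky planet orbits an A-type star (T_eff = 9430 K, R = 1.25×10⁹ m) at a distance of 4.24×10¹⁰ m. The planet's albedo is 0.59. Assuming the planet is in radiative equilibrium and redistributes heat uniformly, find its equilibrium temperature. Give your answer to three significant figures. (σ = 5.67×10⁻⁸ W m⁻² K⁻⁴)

L = 4πR_⋆²σT_⋆⁴ = 4π(1.25×10⁹)² × 5.67×10⁻⁸ × (9430)⁴ = 8.80×10²⁷ W.
S = L/(4πd²) = 3.90×10⁵ W m⁻².
Energy balance: absorbed = emitted ⇒ πR²·S(1−A) = 4πR²·σT_eq⁴, so T_eq⁴ = S(1−A)/(4σ).
T_eq = [3.90×10⁵ × 0.41 / (4 × 5.67×10⁻⁸)]^(1/4) = (7.04×10¹¹)^(1/4) = 916 K.

T_eq ≈ 916 K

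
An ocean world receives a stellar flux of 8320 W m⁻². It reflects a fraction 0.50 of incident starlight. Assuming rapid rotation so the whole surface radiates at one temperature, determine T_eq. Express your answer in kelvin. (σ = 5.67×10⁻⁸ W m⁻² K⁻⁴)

T_eq ≈ 368 K

Energy balance: absorbed = emitted ⇒ πR²·S(1−A) = 4πR²·σT_eq⁴, so T_eq⁴ = S(1−A)/(4σ).
T_eq = [8320 × 0.50 / (4 × 5.67×10⁻⁸)]^(1/4) = (1.83×10¹⁰)^(1/4) = 368 K.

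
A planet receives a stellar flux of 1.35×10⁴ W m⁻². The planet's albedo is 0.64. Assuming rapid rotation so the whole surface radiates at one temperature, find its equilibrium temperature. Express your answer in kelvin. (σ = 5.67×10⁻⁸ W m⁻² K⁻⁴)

T_eq ≈ 383 K

Energy balance: absorbed = emitted ⇒ πR²·S(1−A) = 4πR²·σT_eq⁴, so T_eq⁴ = S(1−A)/(4σ).
T_eq = [1.35×10⁴ × 0.36 / (4 × 5.67×10⁻⁸)]^(1/4) = (2.14×10¹⁰)^(1/4) = 383 K.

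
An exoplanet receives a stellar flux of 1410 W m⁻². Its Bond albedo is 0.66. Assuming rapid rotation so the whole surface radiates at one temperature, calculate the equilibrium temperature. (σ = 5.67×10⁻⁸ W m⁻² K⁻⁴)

T_eq ≈ 214 K

Energy balance: absorbed = emitted ⇒ πR²·S(1−A) = 4πR²·σT_eq⁴, so T_eq⁴ = S(1−A)/(4σ).
T_eq = [1410 × 0.34 / (4 × 5.67×10⁻⁸)]^(1/4) = (2.11×10⁹)^(1/4) = 214 K.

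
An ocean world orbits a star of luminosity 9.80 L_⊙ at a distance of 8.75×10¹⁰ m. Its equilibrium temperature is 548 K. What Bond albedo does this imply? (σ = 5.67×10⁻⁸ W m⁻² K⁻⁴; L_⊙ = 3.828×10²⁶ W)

A ≈ 0.48

L = 9.80 × 3.828×10²⁶ = 3.75×10²⁷ W.
Flux: S = L/(4πd²) = 3.75×10²⁷/(4π×(8.75×10¹⁰)²) = 3.90×10⁴ W m⁻².
From T_eq⁴ = S(1−A)/(4σ): 1−A = 4σT_eq⁴/S.
1−A = 4 × 5.67×10⁻⁸ × (548)⁴ / 3.90×10⁴ = 0.525.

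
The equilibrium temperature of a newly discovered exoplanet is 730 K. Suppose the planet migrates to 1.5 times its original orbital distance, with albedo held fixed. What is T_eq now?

T_eq ≈ 596 K

T_eq ∝ L^(1/4) · d^(−1/2).
T′ = 730 / 1.5^(1/2) = 596 K.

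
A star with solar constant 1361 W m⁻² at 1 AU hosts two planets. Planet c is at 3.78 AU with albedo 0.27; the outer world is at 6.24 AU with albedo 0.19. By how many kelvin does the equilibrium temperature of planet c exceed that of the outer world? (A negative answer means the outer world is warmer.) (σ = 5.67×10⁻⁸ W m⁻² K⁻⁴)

ΔT ≈ 26.6 K

T_eq = [S₀(1−A)/(4σd²)]^(1/4), so T ∝ (1−A)^(1/4) / √d.
T₁ = [1361×0.73/(4×5.67×10⁻⁸×3.78²)]^(1/4) = 132.32 K.
T₂ = [1361×0.81/(4×5.67×10⁻⁸×6.24²)]^(1/4) = 105.70 K.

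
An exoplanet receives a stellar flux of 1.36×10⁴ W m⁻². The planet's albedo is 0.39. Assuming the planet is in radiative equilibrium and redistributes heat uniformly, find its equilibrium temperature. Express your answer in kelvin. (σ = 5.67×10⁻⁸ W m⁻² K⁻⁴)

T_eq ≈ 437 K

Energy balance: absorbed = emitted ⇒ πR²·S(1−A) = 4πR²·σT_eq⁴, so T_eq⁴ = S(1−A)/(4σ).
T_eq = [1.36×10⁴ × 0.61 / (4 × 5.67×10⁻⁸)]^(1/4) = (3.66×10¹⁰)^(1/4) = 437 K.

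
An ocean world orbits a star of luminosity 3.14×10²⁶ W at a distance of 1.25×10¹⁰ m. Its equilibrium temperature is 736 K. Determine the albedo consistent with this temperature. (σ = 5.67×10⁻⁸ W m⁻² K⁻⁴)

Flux: S = L/(4πd²) = 3.14×10²⁶/(4π×(1.25×10¹⁰)²) = 1.60×10⁵ W m⁻².
From T_eq⁴ = S(1−A)/(4σ): 1−A = 4σT_eq⁴/S.
1−A = 4 × 5.67×10⁻⁸ × (736)⁴ / 1.60×10⁵ = 0.416.

A ≈ 0.58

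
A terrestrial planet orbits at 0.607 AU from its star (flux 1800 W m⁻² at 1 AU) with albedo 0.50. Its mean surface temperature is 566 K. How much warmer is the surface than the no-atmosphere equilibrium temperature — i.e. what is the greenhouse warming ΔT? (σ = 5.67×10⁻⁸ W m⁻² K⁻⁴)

ΔT ≈ 243.9 K

S = 1800/0.607² = 4885 W m⁻².
T_eq = [S(1−A)/(4σ)]^(1/4) = [4885×0.50/(4×5.67×10⁻⁸)]^(1/4) = 322.1 K.
ΔT = T_surf − T_eq = 566 − 322.1.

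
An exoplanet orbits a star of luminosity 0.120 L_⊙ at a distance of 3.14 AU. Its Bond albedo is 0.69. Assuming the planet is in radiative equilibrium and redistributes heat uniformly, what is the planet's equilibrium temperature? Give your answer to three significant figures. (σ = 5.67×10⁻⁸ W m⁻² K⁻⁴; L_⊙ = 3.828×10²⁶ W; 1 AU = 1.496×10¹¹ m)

T_eq ≈ 69.0 K

d = 3.14 AU = 4.70×10¹¹ m.
L = 0.120 × 3.828×10²⁶ = 4.59×10²⁵ W.
Flux: S = L/(4πd²) = 4.59×10²⁵/(4π×(4.70×10¹¹)²) = 16.6 W m⁻².
Energy balance: absorbed = emitted ⇒ πR²·S(1−A) = 4πR²·σT_eq⁴, so T_eq⁴ = S(1−A)/(4σ).
T_eq = [16.6 × 0.31 / (4 × 5.67×10⁻⁸)]^(1/4) = (2.26×10⁷)^(1/4) = 69.0 K.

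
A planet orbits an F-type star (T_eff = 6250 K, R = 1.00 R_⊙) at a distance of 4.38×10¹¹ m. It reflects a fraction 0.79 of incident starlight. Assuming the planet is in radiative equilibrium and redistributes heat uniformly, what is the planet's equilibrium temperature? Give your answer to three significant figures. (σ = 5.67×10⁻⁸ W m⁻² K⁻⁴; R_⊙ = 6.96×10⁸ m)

R_⋆ = 1.00 × 6.96×10⁸ = 6.96×10⁸ m.
L = 4πR_⋆²σT_⋆⁴ = 4π(6.96×10⁸)² × 5.67×10⁻⁸ × (6250)⁴ = 5.27×10²⁶ W.
S = L/(4πd²) = 218 W m⁻².
Energy balance: absorbed = emitted ⇒ πR²·S(1−A) = 4πR²·σT_eq⁴, so T_eq⁴ = S(1−A)/(4σ).
T_eq = [218 × 0.21 / (4 × 5.67×10⁻⁸)]^(1/4) = (2.02×10⁸)^(1/4) = 119 K.

T_eq ≈ 119 K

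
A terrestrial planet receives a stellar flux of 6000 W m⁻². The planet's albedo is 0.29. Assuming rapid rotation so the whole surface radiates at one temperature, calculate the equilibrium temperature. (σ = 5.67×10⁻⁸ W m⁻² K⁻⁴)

Energy balance: absorbed = emitted ⇒ πR²·S(1−A) = 4πR²·σT_eq⁴, so T_eq⁴ = S(1−A)/(4σ).
T_eq = [6000 × 0.71 / (4 × 5.67×10⁻⁸)]^(1/4) = (1.88×10¹⁰)^(1/4) = 370 K.

T_eq ≈ 370 K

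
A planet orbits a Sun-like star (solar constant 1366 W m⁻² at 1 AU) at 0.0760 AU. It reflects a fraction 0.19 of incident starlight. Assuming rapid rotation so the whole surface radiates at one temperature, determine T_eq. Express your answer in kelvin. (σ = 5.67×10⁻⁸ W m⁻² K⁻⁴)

Flux at 0.0760 AU: S = 1366/0.0760² = 2.36×10⁵ W m⁻².
Energy balance: absorbed = emitted ⇒ πR²·S(1−A) = 4πR²·σT_eq⁴, so T_eq⁴ = S(1−A)/(4σ).
T_eq = [2.36×10⁵ × 0.81 / (4 × 5.67×10⁻⁸)]^(1/4) = (8.45×10¹¹)^(1/4) = 959 K.

T_eq ≈ 959 K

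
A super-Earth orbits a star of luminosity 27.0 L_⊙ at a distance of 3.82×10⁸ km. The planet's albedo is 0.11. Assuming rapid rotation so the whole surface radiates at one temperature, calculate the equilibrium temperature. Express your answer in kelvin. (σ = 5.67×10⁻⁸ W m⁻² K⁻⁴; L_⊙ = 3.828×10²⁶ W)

T_eq ≈ 386 K

d = 3.82×10⁸ km = 3.82×10¹¹ m.
L = 27.0 × 3.828×10²⁶ = 1.03×10²⁸ W.
Flux: S = L/(4πd²) = 1.03×10²⁸/(4π×(3.82×10¹¹)²) = 5640 W m⁻².
Energy balance: absorbed = emitted ⇒ πR²·S(1−A) = 4πR²·σT_eq⁴, so T_eq⁴ = S(1−A)/(4σ).
T_eq = [5640 × 0.89 / (4 × 5.67×10⁻⁸)]^(1/4) = (2.21×10¹⁰)^(1/4) = 386 K.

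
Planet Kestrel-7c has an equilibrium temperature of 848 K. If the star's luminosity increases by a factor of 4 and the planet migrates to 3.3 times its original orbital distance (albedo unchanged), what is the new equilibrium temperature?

T_eq ≈ 660 K

T_eq ∝ L^(1/4) · d^(−1/2).
T′ = 848 × 4^(1/4) / 3.3^(1/2) = 660 K.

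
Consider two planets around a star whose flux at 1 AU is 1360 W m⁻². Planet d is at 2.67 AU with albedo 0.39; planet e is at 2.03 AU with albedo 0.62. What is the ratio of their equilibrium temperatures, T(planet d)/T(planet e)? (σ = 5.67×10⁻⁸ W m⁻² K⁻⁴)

T_eq = [S₀(1−A)/(4σd²)]^(1/4), so T ∝ (1−A)^(1/4) / √d.
T₁ = [1360×0.61/(4×5.67×10⁻⁸×2.67²)]^(1/4) = 150.50 K.
T₂ = [1360×0.38/(4×5.67×10⁻⁸×2.03²)]^(1/4) = 153.35 K.

T₁/T₂ ≈ 0.981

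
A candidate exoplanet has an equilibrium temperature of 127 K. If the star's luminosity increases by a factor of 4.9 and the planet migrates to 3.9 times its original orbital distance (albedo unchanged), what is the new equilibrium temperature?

T_eq ≈ 95.7 K

T_eq ∝ L^(1/4) · d^(−1/2).
T′ = 127 × 4.9^(1/4) / 3.9^(1/2) = 95.7 K.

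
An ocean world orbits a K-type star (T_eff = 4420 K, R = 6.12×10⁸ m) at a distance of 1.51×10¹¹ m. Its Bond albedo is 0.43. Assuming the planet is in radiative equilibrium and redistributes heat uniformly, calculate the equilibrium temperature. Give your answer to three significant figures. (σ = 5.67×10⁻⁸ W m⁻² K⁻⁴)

T_eq ≈ 173 K

L = 4πR_⋆²σT_⋆⁴ = 4π(6.12×10⁸)² × 5.67×10⁻⁸ × (4420)⁴ = 1.02×10²⁶ W.
S = L/(4πd²) = 355 W m⁻².
Energy balance: absorbed = emitted ⇒ πR²·S(1−A) = 4πR²·σT_eq⁴, so T_eq⁴ = S(1−A)/(4σ).
T_eq = [355 × 0.57 / (4 × 5.67×10⁻⁸)]^(1/4) = (8.93×10⁸)^(1/4) = 173 K.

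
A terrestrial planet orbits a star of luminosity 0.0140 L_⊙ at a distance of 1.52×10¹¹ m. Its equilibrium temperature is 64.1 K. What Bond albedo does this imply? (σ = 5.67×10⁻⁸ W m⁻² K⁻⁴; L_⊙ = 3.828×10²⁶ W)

A ≈ 0.79

L = 0.0140 × 3.828×10²⁶ = 5.36×10²⁴ W.
Flux: S = L/(4πd²) = 5.36×10²⁴/(4π×(1.52×10¹¹)²) = 18.5 W m⁻².
From T_eq⁴ = S(1−A)/(4σ): 1−A = 4σT_eq⁴/S.
1−A = 4 × 5.67×10⁻⁸ × (64.1)⁴ / 18.5 = 0.207.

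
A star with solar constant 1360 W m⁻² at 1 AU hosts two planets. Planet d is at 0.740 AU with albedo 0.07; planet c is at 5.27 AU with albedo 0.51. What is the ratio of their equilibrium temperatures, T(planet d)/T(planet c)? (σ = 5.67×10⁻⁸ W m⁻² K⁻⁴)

T_eq = [S₀(1−A)/(4σd²)]^(1/4), so T ∝ (1−A)^(1/4) / √d.
T₁ = [1360×0.93/(4×5.67×10⁻⁸×0.740²)]^(1/4) = 317.67 K.
T₂ = [1360×0.49/(4×5.67×10⁻⁸×5.27²)]^(1/4) = 101.42 K.

T₁/T₂ ≈ 3.132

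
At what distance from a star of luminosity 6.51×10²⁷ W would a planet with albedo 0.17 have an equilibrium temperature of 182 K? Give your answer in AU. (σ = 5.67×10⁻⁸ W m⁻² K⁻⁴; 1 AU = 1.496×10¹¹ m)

d ≈ 8.79 AU

From T_eq⁴ = L(1−A)/(16πσd²): d = √[L(1−A)/(16πσT_eq⁴)].
d = √[6.51×10²⁷ × 0.83 / (16π × 5.67×10⁻⁸ × (182)⁴)] = 1.31×10¹² m = 8.79 AU.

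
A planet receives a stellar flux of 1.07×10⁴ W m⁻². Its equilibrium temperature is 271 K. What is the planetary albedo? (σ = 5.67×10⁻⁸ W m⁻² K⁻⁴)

From T_eq⁴ = S(1−A)/(4σ): 1−A = 4σT_eq⁴/S.
1−A = 4 × 5.67×10⁻⁸ × (271)⁴ / 1.07×10⁴ = 0.114.

A ≈ 0.89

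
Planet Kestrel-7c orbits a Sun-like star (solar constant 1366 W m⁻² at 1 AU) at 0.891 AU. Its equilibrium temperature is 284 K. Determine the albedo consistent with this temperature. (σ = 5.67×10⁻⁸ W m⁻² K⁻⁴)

Flux at 0.891 AU: S = 1366/0.891² = 1720 W m⁻².
From T_eq⁴ = S(1−A)/(4σ): 1−A = 4σT_eq⁴/S.
1−A = 4 × 5.67×10⁻⁸ × (284)⁴ / 1720 = 0.857.

A ≈ 0.14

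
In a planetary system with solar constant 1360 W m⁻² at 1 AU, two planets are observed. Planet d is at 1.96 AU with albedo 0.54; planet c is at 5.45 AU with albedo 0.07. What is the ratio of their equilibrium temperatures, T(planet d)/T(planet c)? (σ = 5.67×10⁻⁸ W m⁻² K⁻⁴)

T_eq = [S₀(1−A)/(4σd²)]^(1/4), so T ∝ (1−A)^(1/4) / √d.
T₁ = [1360×0.46/(4×5.67×10⁻⁸×1.96²)]^(1/4) = 163.69 K.
T₂ = [1360×0.93/(4×5.67×10⁻⁸×5.45²)]^(1/4) = 117.06 K.

T₁/T₂ ≈ 1.398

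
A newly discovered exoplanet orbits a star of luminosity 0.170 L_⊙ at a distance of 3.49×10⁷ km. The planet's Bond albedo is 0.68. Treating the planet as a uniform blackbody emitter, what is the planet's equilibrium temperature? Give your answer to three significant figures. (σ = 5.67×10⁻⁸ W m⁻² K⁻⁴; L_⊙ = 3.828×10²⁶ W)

T_eq ≈ 278 K

d = 3.49×10⁷ km = 3.49×10¹⁰ m.
L = 0.170 × 3.828×10²⁶ = 6.51×10²⁵ W.
Flux: S = L/(4πd²) = 6.51×10²⁵/(4π×(3.49×10¹⁰)²) = 4250 W m⁻².
Energy balance: absorbed = emitted ⇒ πR²·S(1−A) = 4πR²·σT_eq⁴, so T_eq⁴ = S(1−A)/(4σ).
T_eq = [4250 × 0.32 / (4 × 5.67×10⁻⁸)]^(1/4) = (6.00×10⁹)^(1/4) = 278 K.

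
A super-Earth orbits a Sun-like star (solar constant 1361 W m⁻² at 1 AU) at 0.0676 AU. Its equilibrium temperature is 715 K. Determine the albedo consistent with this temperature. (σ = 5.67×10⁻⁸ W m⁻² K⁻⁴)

A ≈ 0.80

Flux at 0.0676 AU: S = 1361/0.0676² = 2.98×10⁵ W m⁻².
From T_eq⁴ = S(1−A)/(4σ): 1−A = 4σT_eq⁴/S.
1−A = 4 × 5.67×10⁻⁸ × (715)⁴ / 2.98×10⁵ = 0.199.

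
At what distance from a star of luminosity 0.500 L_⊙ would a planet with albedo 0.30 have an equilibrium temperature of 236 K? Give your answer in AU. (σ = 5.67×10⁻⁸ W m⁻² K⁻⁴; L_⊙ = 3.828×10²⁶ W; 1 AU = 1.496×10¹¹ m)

L = 0.500 × 3.828×10²⁶ = 1.91×10²⁶ W.
From T_eq⁴ = L(1−A)/(16πσd²): d = √[L(1−A)/(16πσT_eq⁴)].
d = √[1.91×10²⁶ × 0.70 / (16π × 5.67×10⁻⁸ × (236)⁴)] = 1.23×10¹¹ m = 0.823 AU.

d ≈ 0.823 AU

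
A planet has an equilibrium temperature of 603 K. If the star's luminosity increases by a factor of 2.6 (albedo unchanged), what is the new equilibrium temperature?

T_eq ≈ 766 K

T_eq ∝ L^(1/4) · d^(−1/2).
T′ = 603 × 2.6^(1/4) = 766 K.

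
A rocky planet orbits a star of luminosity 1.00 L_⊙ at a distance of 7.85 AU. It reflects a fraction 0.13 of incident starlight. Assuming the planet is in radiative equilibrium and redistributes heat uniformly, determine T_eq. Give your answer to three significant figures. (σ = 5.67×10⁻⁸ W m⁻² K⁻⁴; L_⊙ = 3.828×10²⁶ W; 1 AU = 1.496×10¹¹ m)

d = 7.85 AU = 1.17×10¹² m.
L = 1.00 × 3.828×10²⁶ = 3.83×10²⁶ W.
Flux: S = L/(4πd²) = 3.83×10²⁶/(4π×(1.17×10¹²)²) = 22.1 W m⁻².
Energy balance: absorbed = emitted ⇒ πR²·S(1−A) = 4πR²·σT_eq⁴, so T_eq⁴ = S(1−A)/(4σ).
T_eq = [22.1 × 0.87 / (4 × 5.67×10⁻⁸)]^(1/4) = (8.47×10⁷)^(1/4) = 95.9 K.

T_eq ≈ 95.9 K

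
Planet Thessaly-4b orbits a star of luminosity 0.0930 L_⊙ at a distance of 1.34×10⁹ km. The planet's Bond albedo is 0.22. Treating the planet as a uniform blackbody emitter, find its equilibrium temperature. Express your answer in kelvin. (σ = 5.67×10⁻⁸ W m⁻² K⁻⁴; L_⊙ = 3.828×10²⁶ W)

T_eq ≈ 48.3 K

d = 1.34×10⁹ km = 1.34×10¹² m.
L = 0.0930 × 3.828×10²⁶ = 3.56×10²⁵ W.
Flux: S = L/(4πd²) = 3.56×10²⁵/(4π×(1.34×10¹²)²) = 1.58 W m⁻².
Energy balance: absorbed = emitted ⇒ πR²·S(1−A) = 4πR²·σT_eq⁴, so T_eq⁴ = S(1−A)/(4σ).
T_eq = [1.58 × 0.78 / (4 × 5.67×10⁻⁸)]^(1/4) = (5.43×10⁶)^(1/4) = 48.3 K.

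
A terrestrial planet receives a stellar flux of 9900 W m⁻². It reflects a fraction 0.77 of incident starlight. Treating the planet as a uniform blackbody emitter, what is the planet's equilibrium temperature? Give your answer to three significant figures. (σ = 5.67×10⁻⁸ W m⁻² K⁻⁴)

T_eq ≈ 317 K

Energy balance: absorbed = emitted ⇒ πR²·S(1−A) = 4πR²·σT_eq⁴, so T_eq⁴ = S(1−A)/(4σ).
T_eq = [9900 × 0.23 / (4 × 5.67×10⁻⁸)]^(1/4) = (1.00×10¹⁰)^(1/4) = 317 K.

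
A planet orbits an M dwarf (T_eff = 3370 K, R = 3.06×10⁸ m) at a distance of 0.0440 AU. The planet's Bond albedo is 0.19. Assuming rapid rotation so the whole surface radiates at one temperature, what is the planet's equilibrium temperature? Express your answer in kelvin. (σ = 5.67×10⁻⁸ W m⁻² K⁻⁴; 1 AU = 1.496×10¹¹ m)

d = 0.0440 AU = 6.58×10⁹ m.
L = 4πR_⋆²σT_⋆⁴ = 4π(3.06×10⁸)² × 5.67×10⁻⁸ × (3370)⁴ = 8.61×10²⁴ W.
S = L/(4πd²) = 1.58×10⁴ W m⁻².
Energy balance: absorbed = emitted ⇒ πR²·S(1−A) = 4πR²·σT_eq⁴, so T_eq⁴ = S(1−A)/(4σ).
T_eq = [1.58×10⁴ × 0.81 / (4 × 5.67×10⁻⁸)]^(1/4) = (5.64×10¹⁰)^(1/4) = 487 K.

T_eq ≈ 487 K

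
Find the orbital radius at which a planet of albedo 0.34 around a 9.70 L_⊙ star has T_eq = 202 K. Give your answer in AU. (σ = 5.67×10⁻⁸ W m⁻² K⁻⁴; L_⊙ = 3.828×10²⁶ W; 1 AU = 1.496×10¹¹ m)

L = 9.70 × 3.828×10²⁶ = 3.71×10²⁷ W.
From T_eq⁴ = L(1−A)/(16πσd²): d = √[L(1−A)/(16πσT_eq⁴)].
d = √[3.71×10²⁷ × 0.66 / (16π × 5.67×10⁻⁸ × (202)⁴)] = 7.19×10¹¹ m = 4.80 AU.

d ≈ 4.80 AU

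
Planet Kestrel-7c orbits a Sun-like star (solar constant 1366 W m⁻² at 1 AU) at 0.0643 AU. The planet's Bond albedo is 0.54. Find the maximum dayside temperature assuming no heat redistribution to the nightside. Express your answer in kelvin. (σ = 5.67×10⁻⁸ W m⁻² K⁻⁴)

T_ss ≈ 1280 K

Flux at 0.0643 AU: S = 1366/0.0643² = 3.30×10⁵ W m⁻².
With no redistribution each surface element balances locally: S(1−A) = σT⁴.
T = [3.30×10⁵ × 0.46 / 5.67×10⁻⁸]^(1/4) = (2.68×10¹²)^(1/4) = 1280 K.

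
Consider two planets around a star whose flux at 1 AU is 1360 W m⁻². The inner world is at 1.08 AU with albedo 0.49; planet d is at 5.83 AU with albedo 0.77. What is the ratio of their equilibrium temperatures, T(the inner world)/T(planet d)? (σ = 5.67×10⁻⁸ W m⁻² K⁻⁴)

T_eq = [S₀(1−A)/(4σd²)]^(1/4), so T ∝ (1−A)^(1/4) / √d.
T₁ = [1360×0.51/(4×5.67×10⁻⁸×1.08²)]^(1/4) = 226.28 K.
T₂ = [1360×0.23/(4×5.67×10⁻⁸×5.83²)]^(1/4) = 79.81 K.

T₁/T₂ ≈ 2.835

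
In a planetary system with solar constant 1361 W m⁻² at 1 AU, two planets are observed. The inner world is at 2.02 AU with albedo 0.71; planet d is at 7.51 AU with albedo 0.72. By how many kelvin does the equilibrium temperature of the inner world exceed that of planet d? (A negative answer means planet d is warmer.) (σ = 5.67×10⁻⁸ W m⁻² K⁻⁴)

T_eq = [S₀(1−A)/(4σd²)]^(1/4), so T ∝ (1−A)^(1/4) / √d.
T₁ = [1361×0.29/(4×5.67×10⁻⁸×2.02²)]^(1/4) = 143.71 K.
T₂ = [1361×0.28/(4×5.67×10⁻⁸×7.51²)]^(1/4) = 73.88 K.

ΔT ≈ 69.8 K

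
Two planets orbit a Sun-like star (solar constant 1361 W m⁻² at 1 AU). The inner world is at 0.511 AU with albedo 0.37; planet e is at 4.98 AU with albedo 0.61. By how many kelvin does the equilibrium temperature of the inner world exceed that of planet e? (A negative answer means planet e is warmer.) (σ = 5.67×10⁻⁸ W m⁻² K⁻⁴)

ΔT ≈ 248.3 K

T_eq = [S₀(1−A)/(4σd²)]^(1/4), so T ∝ (1−A)^(1/4) / √d.
T₁ = [1361×0.63/(4×5.67×10⁻⁸×0.511²)]^(1/4) = 346.88 K.
T₂ = [1361×0.39/(4×5.67×10⁻⁸×4.98²)]^(1/4) = 98.56 K.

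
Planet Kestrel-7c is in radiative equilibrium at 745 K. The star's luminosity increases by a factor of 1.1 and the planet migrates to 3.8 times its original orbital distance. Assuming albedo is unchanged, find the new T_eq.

T_eq ∝ L^(1/4) · d^(−1/2).
T′ = 745 × 1.1^(1/4) / 3.8^(1/2) = 391 K.

T_eq ≈ 391 K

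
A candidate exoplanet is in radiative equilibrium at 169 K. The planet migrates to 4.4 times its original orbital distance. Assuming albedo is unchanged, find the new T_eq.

T_eq ∝ L^(1/4) · d^(−1/2).
T′ = 169 / 4.4^(1/2) = 80.6 K.

T_eq ≈ 80.6 K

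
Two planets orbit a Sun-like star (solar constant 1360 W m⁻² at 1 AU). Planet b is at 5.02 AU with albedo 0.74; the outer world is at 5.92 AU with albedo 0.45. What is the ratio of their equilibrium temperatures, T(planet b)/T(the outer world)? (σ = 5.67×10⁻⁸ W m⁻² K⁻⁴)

T_eq = [S₀(1−A)/(4σd²)]^(1/4), so T ∝ (1−A)^(1/4) / √d.
T₁ = [1360×0.26/(4×5.67×10⁻⁸×5.02²)]^(1/4) = 88.69 K.
T₂ = [1360×0.55/(4×5.67×10⁻⁸×5.92²)]^(1/4) = 98.49 K.

T₁/T₂ ≈ 0.900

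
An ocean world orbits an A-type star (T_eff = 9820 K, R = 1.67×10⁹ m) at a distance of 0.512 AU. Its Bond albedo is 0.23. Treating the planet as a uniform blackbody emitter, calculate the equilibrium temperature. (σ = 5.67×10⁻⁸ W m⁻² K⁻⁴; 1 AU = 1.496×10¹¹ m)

d = 0.512 AU = 7.66×10¹⁰ m.
L = 4πR_⋆²σT_⋆⁴ = 4π(1.67×10⁹)² × 5.67×10⁻⁸ × (9820)⁴ = 1.85×10²⁸ W.
S = L/(4πd²) = 2.51×10⁵ W m⁻².
Energy balance: absorbed = emitted ⇒ πR²·S(1−A) = 4πR²·σT_eq⁴, so T_eq⁴ = S(1−A)/(4σ).
T_eq = [2.51×10⁵ × 0.77 / (4 × 5.67×10⁻⁸)]^(1/4) = (8.51×10¹¹)^(1/4) = 960 K.

T_eq ≈ 960 K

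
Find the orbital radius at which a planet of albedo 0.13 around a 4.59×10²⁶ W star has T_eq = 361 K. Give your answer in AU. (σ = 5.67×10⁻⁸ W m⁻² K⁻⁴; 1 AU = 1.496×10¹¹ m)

d ≈ 0.607 AU

From T_eq⁴ = L(1−A)/(16πσd²): d = √[L(1−A)/(16πσT_eq⁴)].
d = √[4.59×10²⁶ × 0.87 / (16π × 5.67×10⁻⁸ × (361)⁴)] = 9.08×10¹⁰ m = 0.607 AU.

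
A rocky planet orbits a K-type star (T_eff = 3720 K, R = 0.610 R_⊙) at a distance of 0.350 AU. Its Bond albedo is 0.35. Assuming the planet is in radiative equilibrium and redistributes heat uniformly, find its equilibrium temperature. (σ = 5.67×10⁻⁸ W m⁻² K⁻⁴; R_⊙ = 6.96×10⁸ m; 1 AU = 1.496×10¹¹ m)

T_eq ≈ 213 K

R_⋆ = 0.610 × 6.96×10⁸ = 4.25×10⁸ m.
d = 0.350 AU = 5.24×10¹⁰ m.
L = 4πR_⋆²σT_⋆⁴ = 4π(4.25×10⁸)² × 5.67×10⁻⁸ × (3720)⁴ = 2.46×10²⁵ W.
S = L/(4πd²) = 714 W m⁻².
Energy balance: absorbed = emitted ⇒ πR²·S(1−A) = 4πR²·σT_eq⁴, so T_eq⁴ = S(1−A)/(4σ).
T_eq = [714 × 0.65 / (4 × 5.67×10⁻⁸)]^(1/4) = (2.05×10⁹)^(1/4) = 213 K.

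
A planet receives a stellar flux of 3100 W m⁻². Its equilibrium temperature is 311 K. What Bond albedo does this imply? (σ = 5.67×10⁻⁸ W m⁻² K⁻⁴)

From T_eq⁴ = S(1−A)/(4σ): 1−A = 4σT_eq⁴/S.
1−A = 4 × 5.67×10⁻⁸ × (311)⁴ / 3100 = 0.684.

A ≈ 0.32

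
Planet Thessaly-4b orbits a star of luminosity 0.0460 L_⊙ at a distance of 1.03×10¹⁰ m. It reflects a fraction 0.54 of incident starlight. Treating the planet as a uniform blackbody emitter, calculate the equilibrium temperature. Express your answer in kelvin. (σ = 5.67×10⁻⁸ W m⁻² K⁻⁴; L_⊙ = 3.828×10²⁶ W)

T_eq ≈ 405 K

L = 0.0460 × 3.828×10²⁶ = 1.76×10²⁵ W.
Flux: S = L/(4πd²) = 1.76×10²⁵/(4π×(1.03×10¹⁰)²) = 1.32×10⁴ W m⁻².
Energy balance: absorbed = emitted ⇒ πR²·S(1−A) = 4πR²·σT_eq⁴, so T_eq⁴ = S(1−A)/(4σ).
T_eq = [1.32×10⁴ × 0.46 / (4 × 5.67×10⁻⁸)]^(1/4) = (2.68×10¹⁰)^(1/4) = 405 K.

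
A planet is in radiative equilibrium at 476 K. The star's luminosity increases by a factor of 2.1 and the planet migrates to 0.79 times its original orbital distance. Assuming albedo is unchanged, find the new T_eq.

T_eq ∝ L^(1/4) · d^(−1/2).
T′ = 476 × 2.1^(1/4) / 0.79^(1/2) = 645 K.

T_eq ≈ 645 K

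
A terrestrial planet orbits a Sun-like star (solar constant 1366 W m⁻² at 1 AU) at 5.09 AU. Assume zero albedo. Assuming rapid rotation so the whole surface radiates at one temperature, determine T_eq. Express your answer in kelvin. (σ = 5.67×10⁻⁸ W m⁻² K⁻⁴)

Flux at 5.09 AU: S = 1366/5.09² = 52.7 W m⁻².
Energy balance: absorbed = emitted ⇒ πR²·S(1−A) = 4πR²·σT_eq⁴, so T_eq⁴ = S(1−A)/(4σ).
T_eq = [52.7 × 1.00 / (4 × 5.67×10⁻⁸)]^(1/4) = (2.32×10⁸)^(1/4) = 123 K.

T_eq ≈ 123 K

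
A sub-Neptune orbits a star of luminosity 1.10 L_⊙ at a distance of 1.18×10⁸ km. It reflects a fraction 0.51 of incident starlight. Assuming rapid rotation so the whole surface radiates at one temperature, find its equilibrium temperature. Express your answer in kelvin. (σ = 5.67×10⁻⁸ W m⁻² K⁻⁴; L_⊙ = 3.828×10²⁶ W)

d = 1.18×10⁸ km = 1.18×10¹¹ m.
L = 1.10 × 3.828×10²⁶ = 4.21×10²⁶ W.
Flux: S = L/(4πd²) = 4.21×10²⁶/(4π×(1.18×10¹¹)²) = 2410 W m⁻².
Energy balance: absorbed = emitted ⇒ πR²·S(1−A) = 4πR²·σT_eq⁴, so T_eq⁴ = S(1−A)/(4σ).
T_eq = [2410 × 0.49 / (4 × 5.67×10⁻⁸)]^(1/4) = (5.20×10⁹)^(1/4) = 269 K.

T_eq ≈ 269 K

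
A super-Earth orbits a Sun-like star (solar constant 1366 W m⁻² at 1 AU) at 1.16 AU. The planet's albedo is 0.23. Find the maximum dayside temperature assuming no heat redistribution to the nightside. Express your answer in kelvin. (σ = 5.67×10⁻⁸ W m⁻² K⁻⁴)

Flux at 1.16 AU: S = 1366/1.16² = 1020 W m⁻².
With no redistribution each surface element balances locally: S(1−A) = σT⁴.
T = [1020 × 0.77 / 5.67×10⁻⁸]^(1/4) = (1.38×10¹⁰)^(1/4) = 343 K.

T_ss ≈ 343 K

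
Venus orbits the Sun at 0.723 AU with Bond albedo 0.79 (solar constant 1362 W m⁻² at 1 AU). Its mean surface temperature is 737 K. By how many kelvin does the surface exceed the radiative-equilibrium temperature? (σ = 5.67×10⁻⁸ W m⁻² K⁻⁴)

ΔT ≈ 515.4 K

S = 1362/0.723² = 2606 W m⁻².
T_eq = [S(1−A)/(4σ)]^(1/4) = [2606×0.21/(4×5.67×10⁻⁸)]^(1/4) = 221.6 K.
ΔT = T_surf − T_eq = 737 − 221.6.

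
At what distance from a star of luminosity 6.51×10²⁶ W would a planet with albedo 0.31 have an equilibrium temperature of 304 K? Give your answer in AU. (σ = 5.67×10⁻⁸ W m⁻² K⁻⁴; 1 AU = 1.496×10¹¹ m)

From T_eq⁴ = L(1−A)/(16πσd²): d = √[L(1−A)/(16πσT_eq⁴)].
d = √[6.51×10²⁶ × 0.69 / (16π × 5.67×10⁻⁸ × (304)⁴)] = 1.36×10¹¹ m = 0.908 AU.

d ≈ 0.908 AU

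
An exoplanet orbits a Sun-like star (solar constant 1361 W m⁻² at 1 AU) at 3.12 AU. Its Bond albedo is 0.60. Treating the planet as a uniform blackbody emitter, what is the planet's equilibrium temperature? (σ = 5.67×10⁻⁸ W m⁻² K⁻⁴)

Flux at 3.12 AU: S = 1361/3.12² = 140 W m⁻².
Energy balance: absorbed = emitted ⇒ πR²·S(1−A) = 4πR²·σT_eq⁴, so T_eq⁴ = S(1−A)/(4σ).
T_eq = [140 × 0.40 / (4 × 5.67×10⁻⁸)]^(1/4) = (2.47×10⁸)^(1/4) = 125 K.

T_eq ≈ 125 K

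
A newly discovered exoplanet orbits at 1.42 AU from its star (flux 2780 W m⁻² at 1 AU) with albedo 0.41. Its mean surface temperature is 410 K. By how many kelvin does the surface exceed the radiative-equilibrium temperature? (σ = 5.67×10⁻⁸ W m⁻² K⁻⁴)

ΔT ≈ 165.3 K

S = 2780/1.42² = 1379 W m⁻².
T_eq = [S(1−A)/(4σ)]^(1/4) = [1379×0.59/(4×5.67×10⁻⁸)]^(1/4) = 244.7 K.
ΔT = T_surf − T_eq = 410 − 244.7.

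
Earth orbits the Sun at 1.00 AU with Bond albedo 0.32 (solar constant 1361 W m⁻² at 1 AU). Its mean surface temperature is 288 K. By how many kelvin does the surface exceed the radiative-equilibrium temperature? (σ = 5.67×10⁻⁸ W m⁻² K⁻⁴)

S = 1361/1.00² = 1361 W m⁻².
T_eq = [S(1−A)/(4σ)]^(1/4) = [1361×0.68/(4×5.67×10⁻⁸)]^(1/4) = 252.7 K.
ΔT = T_surf − T_eq = 288 − 252.7.

ΔT ≈ 35.3 K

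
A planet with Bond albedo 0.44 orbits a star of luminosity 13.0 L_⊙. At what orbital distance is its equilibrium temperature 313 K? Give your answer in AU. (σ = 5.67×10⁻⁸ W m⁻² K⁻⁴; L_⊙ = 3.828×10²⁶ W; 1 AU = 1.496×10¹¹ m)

d ≈ 2.13 AU

L = 13.0 × 3.828×10²⁶ = 4.98×10²⁷ W.
From T_eq⁴ = L(1−A)/(16πσd²): d = √[L(1−A)/(16πσT_eq⁴)].
d = √[4.98×10²⁷ × 0.56 / (16π × 5.67×10⁻⁸ × (313)⁴)] = 3.19×10¹¹ m = 2.13 AU.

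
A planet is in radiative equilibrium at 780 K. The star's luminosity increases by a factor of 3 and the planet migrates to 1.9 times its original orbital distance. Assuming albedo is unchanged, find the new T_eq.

T_eq ≈ 745 K

T_eq ∝ L^(1/4) · d^(−1/2).
T′ = 780 × 3^(1/4) / 1.9^(1/2) = 745 K.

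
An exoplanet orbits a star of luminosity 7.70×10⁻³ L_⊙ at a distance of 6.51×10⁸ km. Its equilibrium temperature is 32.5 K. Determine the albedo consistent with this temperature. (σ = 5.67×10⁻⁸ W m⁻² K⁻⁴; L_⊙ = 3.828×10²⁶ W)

A ≈ 0.54

d = 6.51×10⁸ km = 6.51×10¹¹ m.
L = 7.70×10⁻³ × 3.828×10²⁶ = 2.95×10²⁴ W.
Flux: S = L/(4πd²) = 2.95×10²⁴/(4π×(6.51×10¹¹)²) = 0.553 W m⁻².
From T_eq⁴ = S(1−A)/(4σ): 1−A = 4σT_eq⁴/S.
1−A = 4 × 5.67×10⁻⁸ × (32.5)⁴ / 0.553 = 0.457.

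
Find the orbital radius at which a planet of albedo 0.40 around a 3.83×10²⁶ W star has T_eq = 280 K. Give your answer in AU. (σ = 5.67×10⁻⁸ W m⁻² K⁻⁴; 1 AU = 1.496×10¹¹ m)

d ≈ 0.766 AU

From T_eq⁴ = L(1−A)/(16πσd²): d = √[L(1−A)/(16πσT_eq⁴)].
d = √[3.83×10²⁶ × 0.60 / (16π × 5.67×10⁻⁸ × (280)⁴)] = 1.15×10¹¹ m = 0.766 AU.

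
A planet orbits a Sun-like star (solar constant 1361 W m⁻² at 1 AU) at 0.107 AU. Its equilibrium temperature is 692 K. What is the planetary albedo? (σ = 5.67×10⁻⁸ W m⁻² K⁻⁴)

Flux at 0.107 AU: S = 1361/0.107² = 1.19×10⁵ W m⁻².
From T_eq⁴ = S(1−A)/(4σ): 1−A = 4σT_eq⁴/S.
1−A = 4 × 5.67×10⁻⁸ × (692)⁴ / 1.19×10⁵ = 0.437.

A ≈ 0.56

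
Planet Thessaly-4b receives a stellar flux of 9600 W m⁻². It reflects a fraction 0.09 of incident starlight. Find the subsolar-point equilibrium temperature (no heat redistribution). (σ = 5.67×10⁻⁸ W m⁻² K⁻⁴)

At the subsolar point the surface absorbs S(1−A) and emits σT⁴ per unit area — no factor of 4, since only the local patch is in balance.
T = [9600 × 0.91 / 5.67×10⁻⁸]^(1/4) = (1.54×10¹¹)^(1/4) = 627 K.

T_ss ≈ 627 K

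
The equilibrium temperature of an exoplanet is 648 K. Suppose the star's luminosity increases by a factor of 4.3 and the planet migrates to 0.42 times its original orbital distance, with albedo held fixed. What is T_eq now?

T_eq ≈ 1440 K

T_eq ∝ L^(1/4) · d^(−1/2).
T′ = 648 × 4.3^(1/4) / 0.42^(1/2) = 1440 K.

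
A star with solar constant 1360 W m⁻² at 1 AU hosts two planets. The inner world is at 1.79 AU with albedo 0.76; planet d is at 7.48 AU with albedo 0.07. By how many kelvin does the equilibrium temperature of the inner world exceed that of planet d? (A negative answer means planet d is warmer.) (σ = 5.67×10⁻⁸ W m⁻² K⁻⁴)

ΔT ≈ 45.7 K

T_eq = [S₀(1−A)/(4σd²)]^(1/4), so T ∝ (1−A)^(1/4) / √d.
T₁ = [1360×0.24/(4×5.67×10⁻⁸×1.79²)]^(1/4) = 145.58 K.
T₂ = [1360×0.93/(4×5.67×10⁻⁸×7.48²)]^(1/4) = 99.92 K.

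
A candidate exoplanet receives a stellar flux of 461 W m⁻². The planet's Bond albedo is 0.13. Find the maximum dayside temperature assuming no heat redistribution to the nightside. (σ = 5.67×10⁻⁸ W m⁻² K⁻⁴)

T_ss ≈ 290 K

With no redistribution each surface element balances locally: S(1−A) = σT⁴.
T = [461 × 0.87 / 5.67×10⁻⁸]^(1/4) = (7.07×10⁹)^(1/4) = 290 K.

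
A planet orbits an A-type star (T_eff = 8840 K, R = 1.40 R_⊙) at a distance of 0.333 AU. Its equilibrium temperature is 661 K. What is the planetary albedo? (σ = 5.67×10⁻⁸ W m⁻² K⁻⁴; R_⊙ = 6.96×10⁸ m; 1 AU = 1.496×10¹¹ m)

R_⋆ = 1.40 × 6.96×10⁸ = 9.74×10⁸ m.
d = 0.333 AU = 4.98×10¹⁰ m.
L = 4πR_⋆²σT_⋆⁴ = 4π(9.74×10⁸)² × 5.67×10⁻⁸ × (8840)⁴ = 4.13×10²⁷ W.
S = L/(4πd²) = 1.32×10⁵ W m⁻².
From T_eq⁴ = S(1−A)/(4σ): 1−A = 4σT_eq⁴/S.
1−A = 4 × 5.67×10⁻⁸ × (661)⁴ / 1.32×10⁵ = 0.327.

A ≈ 0.67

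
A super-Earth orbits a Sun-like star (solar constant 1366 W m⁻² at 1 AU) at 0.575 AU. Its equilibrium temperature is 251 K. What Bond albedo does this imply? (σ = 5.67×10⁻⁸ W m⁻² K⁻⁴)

A ≈ 0.78

Flux at 0.575 AU: S = 1366/0.575² = 4130 W m⁻².
From T_eq⁴ = S(1−A)/(4σ): 1−A = 4σT_eq⁴/S.
1−A = 4 × 5.67×10⁻⁸ × (251)⁴ / 4130 = 0.218.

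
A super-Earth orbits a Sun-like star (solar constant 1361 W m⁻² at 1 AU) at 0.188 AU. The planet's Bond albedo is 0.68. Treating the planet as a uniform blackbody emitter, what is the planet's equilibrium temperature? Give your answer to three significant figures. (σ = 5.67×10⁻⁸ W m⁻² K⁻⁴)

T_eq ≈ 483 K

Flux at 0.188 AU: S = 1361/0.188² = 3.85×10⁴ W m⁻².
Energy balance: absorbed = emitted ⇒ πR²·S(1−A) = 4πR²·σT_eq⁴, so T_eq⁴ = S(1−A)/(4σ).
T_eq = [3.85×10⁴ × 0.32 / (4 × 5.67×10⁻⁸)]^(1/4) = (5.43×10¹⁰)^(1/4) = 483 K.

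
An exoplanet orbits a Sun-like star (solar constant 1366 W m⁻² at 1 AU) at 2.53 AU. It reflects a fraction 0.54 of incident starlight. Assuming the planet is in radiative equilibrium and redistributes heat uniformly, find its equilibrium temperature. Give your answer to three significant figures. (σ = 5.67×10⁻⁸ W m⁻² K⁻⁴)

T_eq ≈ 144 K

Flux at 2.53 AU: S = 1366/2.53² = 213 W m⁻².
Energy balance: absorbed = emitted ⇒ πR²·S(1−A) = 4πR²·σT_eq⁴, so T_eq⁴ = S(1−A)/(4σ).
T_eq = [213 × 0.46 / (4 × 5.67×10⁻⁸)]^(1/4) = (4.33×10⁸)^(1/4) = 144 K.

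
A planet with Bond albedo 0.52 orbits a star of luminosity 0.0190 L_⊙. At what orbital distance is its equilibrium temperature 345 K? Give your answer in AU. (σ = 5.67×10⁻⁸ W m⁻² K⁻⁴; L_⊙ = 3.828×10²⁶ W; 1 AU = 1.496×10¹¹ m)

d ≈ 0.0622 AU

L = 0.0190 × 3.828×10²⁶ = 7.27×10²⁴ W.
From T_eq⁴ = L(1−A)/(16πσd²): d = √[L(1−A)/(16πσT_eq⁴)].
d = √[7.27×10²⁴ × 0.48 / (16π × 5.67×10⁻⁸ × (345)⁴)] = 9.30×10⁹ m = 0.0622 AU.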